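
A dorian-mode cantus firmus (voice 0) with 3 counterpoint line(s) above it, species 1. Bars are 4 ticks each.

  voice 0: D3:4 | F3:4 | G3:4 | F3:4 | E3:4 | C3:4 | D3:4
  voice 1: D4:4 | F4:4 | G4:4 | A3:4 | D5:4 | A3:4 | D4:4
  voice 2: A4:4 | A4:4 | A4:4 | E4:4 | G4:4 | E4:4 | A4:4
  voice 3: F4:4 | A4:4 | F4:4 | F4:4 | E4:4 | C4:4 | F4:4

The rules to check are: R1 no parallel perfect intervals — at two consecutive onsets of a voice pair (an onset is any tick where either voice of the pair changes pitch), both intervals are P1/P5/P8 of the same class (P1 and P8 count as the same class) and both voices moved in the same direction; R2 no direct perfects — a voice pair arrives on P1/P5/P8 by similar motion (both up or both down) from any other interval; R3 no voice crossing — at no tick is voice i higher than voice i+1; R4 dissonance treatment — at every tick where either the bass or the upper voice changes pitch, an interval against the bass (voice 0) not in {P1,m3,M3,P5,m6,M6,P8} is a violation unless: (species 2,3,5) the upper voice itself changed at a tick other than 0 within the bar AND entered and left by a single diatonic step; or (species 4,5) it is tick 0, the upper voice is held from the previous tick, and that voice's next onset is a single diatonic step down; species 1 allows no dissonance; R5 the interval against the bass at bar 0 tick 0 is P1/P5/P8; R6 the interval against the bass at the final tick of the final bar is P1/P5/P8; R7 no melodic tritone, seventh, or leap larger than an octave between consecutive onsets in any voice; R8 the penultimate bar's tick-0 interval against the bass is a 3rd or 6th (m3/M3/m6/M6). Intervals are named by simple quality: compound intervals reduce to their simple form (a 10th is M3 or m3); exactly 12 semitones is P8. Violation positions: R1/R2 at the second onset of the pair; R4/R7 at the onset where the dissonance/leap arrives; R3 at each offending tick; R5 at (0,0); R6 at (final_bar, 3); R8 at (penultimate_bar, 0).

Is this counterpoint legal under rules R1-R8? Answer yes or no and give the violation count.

bar 0: v0=D3 v1=D4 v2=A4 v3=F4 (m3)
bar 1: v0=F3 v1=F4 v2=A4 v3=A4 (M3)
bar 2: v0=G3 v1=G4 v2=A4 v3=F4 (m7)
bar 3: v0=F3 v1=A3 v2=E4 v3=F4 (P8)
bar 4: v0=E3 v1=D5 v2=G4 v3=E4 (P8)
bar 5: v0=C3 v1=A3 v2=E4 v3=C4 (P8)
bar 6: v0=D3 v1=D4 v2=A4 v3=F4 (m3)
  R3 @ bar0.0: A4 above F4
  R5 @ bar0.0: opens on m3
  R3 @ bar0.1: A4 above F4
  R3 @ bar0.2: A4 above F4
  R3 @ bar0.3: A4 above F4
  R1 @ bar1.0: D3/D4 P8 -> F3/F4 P8 similar
  R1 @ bar2.0: F3/F4 P8 -> G3/G4 P8 similar
  R3 @ bar2.0: A4 above F4
  R4 @ bar2.0: G3/A4 M2 untreated
  R4 @ bar2.0: G3/F4 m7 untreated
  R3 @ bar2.1: A4 above F4
  R3 @ bar2.2: A4 above F4
  R3 @ bar2.3: A4 above F4
  R2 @ bar3.0: G4/A4 M2 -> A3/E4 P5 similar
  R4 @ bar3.0: F3/E4 M7 untreated
  R7 @ bar3.0: G4->A3 leap 10st
  R1 @ bar4.0: F3/F4 P8 -> E3/E4 P8 similar
  R1 @ bar4.0: A3/E4 P5 -> D5/G4 P5 similar
  R3 @ bar4.0: D5 above G4
  R3 @ bar4.0: G4 above E4
  R4 @ bar4.0: E3/D5 m7 untreated
  R7 @ bar4.0: A3->D5 leap 17st
  R3 @ bar4.1: D5 above G4
  R3 @ bar4.1: G4 above E4
  R3 @ bar4.2: D5 above G4
  R3 @ bar4.2: G4 above E4
  R3 @ bar4.3: D5 above G4
  R3 @ bar4.3: G4 above E4
  R1 @ bar5.0: E3/E4 P8 -> C3/C4 P8 similar
  R1 @ bar5.0: D5/G4 P5 -> A3/E4 P5 similar
  R3 @ bar5.0: E4 above C4
  R7 @ bar5.0: D5->A3 leap 17st
  R8 @ bar5.0: penult P8 not 3rd/6th
  R3 @ bar5.1: E4 above C4
  R3 @ bar5.2: E4 above C4
  R3 @ bar5.3: E4 above C4
  R1 @ bar6.0: A3/E4 P5 -> D4/A4 P5 similar
  R2 @ bar6.0: C3/A3 M6 -> D3/D4 P8 similar
  R2 @ bar6.0: C3/E4 M3 -> D3/A4 P5 similar
  R3 @ bar6.0: A4 above F4
  R3 @ bar6.1: A4 above F4
  R3 @ bar6.2: A4 above F4
  R3 @ bar6.3: A4 above F4
  R6 @ bar6.3: closes on m3

No (44 violations)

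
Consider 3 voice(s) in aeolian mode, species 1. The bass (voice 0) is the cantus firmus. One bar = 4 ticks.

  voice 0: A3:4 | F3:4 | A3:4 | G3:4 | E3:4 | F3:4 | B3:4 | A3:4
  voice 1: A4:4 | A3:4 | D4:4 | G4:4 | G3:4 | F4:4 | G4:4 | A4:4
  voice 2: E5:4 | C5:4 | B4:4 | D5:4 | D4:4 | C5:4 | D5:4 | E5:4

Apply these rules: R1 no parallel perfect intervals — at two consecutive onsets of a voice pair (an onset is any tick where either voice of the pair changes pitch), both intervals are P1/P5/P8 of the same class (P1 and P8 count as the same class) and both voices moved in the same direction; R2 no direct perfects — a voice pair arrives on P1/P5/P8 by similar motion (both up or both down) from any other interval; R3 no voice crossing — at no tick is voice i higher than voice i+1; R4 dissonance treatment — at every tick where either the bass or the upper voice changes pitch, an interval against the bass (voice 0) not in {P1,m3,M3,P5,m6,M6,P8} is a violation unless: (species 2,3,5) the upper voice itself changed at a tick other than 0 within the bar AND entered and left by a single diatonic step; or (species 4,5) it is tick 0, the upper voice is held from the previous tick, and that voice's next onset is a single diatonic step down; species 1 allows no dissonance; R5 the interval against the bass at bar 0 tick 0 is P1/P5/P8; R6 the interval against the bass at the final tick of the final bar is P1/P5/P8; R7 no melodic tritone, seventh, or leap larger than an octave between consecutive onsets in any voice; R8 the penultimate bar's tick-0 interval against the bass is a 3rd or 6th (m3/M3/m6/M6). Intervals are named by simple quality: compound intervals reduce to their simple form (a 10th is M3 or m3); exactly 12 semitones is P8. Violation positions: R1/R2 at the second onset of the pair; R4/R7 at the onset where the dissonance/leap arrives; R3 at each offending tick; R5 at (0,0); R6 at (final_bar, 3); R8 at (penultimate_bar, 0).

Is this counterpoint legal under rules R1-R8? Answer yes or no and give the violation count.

bar 0: v0=A3 v1=A4 v2=E5 (P5)
bar 1: v0=F3 v1=A3 v2=C5 (P5)
bar 2: v0=A3 v1=D4 v2=B4 (M2)
bar 3: v0=G3 v1=G4 v2=D5 (P5)
bar 4: v0=E3 v1=G3 v2=D4 (m7)
bar 5: v0=F3 v1=F4 v2=C5 (P5)
bar 6: v0=B3 v1=G4 v2=D5 (m3)
bar 7: v0=A3 v1=A4 v2=E5 (P5)
  R1 @ bar1.0: A3/E5 P5 -> F3/C5 P5 similar
  R4 @ bar2.0: A3/D4 P4 untreated
  R4 @ bar2.0: A3/B4 M2 untreated
  R2 @ bar3.0: D4/B4 M6 -> G4/D5 P5 similar
  R1 @ bar4.0: G4/D5 P5 -> G3/D4 P5 similar
  R4 @ bar4.0: E3/D4 m7 untreated
  R1 @ bar5.0: G3/D4 P5 -> F4/C5 P5 similar
  R2 @ bar5.0: E3/G3 m3 -> F3/F4 P8 similar
  R2 @ bar5.0: E3/D4 m7 -> F3/C5 P5 similar
  R7 @ bar5.0: G3->F4 leap 10st
  R7 @ bar5.0: D4->C5 leap 10st
  R1 @ bar6.0: F4/C5 P5 -> G4/D5 P5 similar
  R7 @ bar6.0: F3->B3 leap 6st
  R1 @ bar7.0: G4/D5 P5 -> A4/E5 P5 similar

No (14 violations)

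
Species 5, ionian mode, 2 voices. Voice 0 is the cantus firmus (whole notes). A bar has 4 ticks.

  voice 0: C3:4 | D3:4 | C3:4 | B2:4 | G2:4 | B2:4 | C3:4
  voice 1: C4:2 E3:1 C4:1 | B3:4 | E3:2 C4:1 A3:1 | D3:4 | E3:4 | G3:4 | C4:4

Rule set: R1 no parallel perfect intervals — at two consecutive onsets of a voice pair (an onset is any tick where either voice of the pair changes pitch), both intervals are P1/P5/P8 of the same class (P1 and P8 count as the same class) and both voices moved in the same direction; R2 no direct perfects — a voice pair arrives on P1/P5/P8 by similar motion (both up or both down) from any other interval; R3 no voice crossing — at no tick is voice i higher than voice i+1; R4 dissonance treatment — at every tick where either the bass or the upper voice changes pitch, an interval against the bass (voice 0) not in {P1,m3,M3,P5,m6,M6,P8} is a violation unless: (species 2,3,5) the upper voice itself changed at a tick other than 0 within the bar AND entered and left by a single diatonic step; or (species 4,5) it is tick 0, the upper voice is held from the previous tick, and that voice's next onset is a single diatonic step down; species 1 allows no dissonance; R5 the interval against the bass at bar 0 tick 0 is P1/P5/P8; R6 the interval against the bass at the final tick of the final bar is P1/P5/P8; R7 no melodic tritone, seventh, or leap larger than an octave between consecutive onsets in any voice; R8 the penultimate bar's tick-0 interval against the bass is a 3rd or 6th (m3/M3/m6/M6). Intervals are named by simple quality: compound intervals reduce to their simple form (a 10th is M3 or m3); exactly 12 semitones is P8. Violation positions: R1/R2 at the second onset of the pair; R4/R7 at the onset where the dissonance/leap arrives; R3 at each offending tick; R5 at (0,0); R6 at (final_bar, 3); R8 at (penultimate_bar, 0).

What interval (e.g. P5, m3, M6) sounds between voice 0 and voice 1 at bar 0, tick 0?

voice 0=C3 voice 1=C4 -> P8

P8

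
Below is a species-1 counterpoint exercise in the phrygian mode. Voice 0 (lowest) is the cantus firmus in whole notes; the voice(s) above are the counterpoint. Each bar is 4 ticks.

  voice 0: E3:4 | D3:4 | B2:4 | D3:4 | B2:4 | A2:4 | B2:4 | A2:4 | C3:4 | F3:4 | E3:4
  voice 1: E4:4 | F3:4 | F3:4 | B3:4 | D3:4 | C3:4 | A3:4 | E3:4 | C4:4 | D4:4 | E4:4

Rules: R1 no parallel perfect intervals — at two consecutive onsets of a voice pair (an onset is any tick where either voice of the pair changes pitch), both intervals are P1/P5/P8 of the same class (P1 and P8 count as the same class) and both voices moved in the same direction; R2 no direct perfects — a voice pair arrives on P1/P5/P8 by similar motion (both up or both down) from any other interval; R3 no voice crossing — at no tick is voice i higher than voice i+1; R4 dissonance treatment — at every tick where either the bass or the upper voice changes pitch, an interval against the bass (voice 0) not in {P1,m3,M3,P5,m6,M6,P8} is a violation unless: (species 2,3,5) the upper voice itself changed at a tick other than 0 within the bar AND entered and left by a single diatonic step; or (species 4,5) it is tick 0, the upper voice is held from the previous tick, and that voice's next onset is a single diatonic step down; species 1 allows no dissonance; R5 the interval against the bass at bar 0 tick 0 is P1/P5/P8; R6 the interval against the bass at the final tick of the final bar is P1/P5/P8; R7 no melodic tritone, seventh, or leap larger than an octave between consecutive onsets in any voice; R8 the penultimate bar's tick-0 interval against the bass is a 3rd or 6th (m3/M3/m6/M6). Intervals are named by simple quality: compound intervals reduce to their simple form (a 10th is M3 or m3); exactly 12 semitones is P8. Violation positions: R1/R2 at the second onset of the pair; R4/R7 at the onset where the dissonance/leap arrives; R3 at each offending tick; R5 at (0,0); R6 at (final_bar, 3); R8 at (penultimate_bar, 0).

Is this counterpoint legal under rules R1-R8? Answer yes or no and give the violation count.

bar 0: v0=E3 v1=E4 (P8)
bar 1: v0=D3 v1=F3 (m3)
bar 2: v0=B2 v1=F3 (TT)
bar 3: v0=D3 v1=B3 (M6)
bar 4: v0=B2 v1=D3 (m3)
bar 5: v0=A2 v1=C3 (m3)
bar 6: v0=B2 v1=A3 (m7)
bar 7: v0=A2 v1=E3 (P5)
bar 8: v0=C3 v1=C4 (P8)
bar 9: v0=F3 v1=D4 (M6)
bar 10: v0=E3 v1=E4 (P8)
  R7 @ bar1.0: E4->F3 leap 11st
  R4 @ bar2.0: B2/F3 TT untreated
  R7 @ bar3.0: F3->B3 leap 6st
  R4 @ bar6.0: B2/A3 m7 untreated
  R2 @ bar7.0: B2/A3 m7 -> A2/E3 P5 similar
  R2 @ bar8.0: A2/E3 P5 -> C3/C4 P8 similar

No (6 violations)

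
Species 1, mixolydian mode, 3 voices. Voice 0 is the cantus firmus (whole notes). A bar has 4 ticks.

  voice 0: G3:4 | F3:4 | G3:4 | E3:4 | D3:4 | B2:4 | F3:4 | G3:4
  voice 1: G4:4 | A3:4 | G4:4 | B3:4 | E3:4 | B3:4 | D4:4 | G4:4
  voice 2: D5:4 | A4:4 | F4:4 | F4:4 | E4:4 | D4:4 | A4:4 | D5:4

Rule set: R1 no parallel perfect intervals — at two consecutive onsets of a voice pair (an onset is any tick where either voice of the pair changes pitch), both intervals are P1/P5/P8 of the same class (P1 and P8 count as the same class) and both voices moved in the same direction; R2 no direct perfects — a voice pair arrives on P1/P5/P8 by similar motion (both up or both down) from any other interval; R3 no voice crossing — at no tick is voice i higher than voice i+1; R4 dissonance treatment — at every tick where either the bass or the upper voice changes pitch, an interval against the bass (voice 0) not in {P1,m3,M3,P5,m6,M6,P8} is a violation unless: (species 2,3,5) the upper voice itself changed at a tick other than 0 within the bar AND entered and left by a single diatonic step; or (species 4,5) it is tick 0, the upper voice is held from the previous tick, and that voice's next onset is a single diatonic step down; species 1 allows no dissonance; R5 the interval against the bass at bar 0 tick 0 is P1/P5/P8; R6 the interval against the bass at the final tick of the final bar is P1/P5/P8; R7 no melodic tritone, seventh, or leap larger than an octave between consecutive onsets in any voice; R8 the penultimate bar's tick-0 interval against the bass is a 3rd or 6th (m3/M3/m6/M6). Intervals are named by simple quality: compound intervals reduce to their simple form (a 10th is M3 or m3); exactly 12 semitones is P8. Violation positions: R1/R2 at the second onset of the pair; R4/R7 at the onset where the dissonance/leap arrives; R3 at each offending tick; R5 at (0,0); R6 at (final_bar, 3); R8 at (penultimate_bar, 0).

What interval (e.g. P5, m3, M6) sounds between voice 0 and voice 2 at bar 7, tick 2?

P5

voice 0=G3 voice 2=D5 -> P5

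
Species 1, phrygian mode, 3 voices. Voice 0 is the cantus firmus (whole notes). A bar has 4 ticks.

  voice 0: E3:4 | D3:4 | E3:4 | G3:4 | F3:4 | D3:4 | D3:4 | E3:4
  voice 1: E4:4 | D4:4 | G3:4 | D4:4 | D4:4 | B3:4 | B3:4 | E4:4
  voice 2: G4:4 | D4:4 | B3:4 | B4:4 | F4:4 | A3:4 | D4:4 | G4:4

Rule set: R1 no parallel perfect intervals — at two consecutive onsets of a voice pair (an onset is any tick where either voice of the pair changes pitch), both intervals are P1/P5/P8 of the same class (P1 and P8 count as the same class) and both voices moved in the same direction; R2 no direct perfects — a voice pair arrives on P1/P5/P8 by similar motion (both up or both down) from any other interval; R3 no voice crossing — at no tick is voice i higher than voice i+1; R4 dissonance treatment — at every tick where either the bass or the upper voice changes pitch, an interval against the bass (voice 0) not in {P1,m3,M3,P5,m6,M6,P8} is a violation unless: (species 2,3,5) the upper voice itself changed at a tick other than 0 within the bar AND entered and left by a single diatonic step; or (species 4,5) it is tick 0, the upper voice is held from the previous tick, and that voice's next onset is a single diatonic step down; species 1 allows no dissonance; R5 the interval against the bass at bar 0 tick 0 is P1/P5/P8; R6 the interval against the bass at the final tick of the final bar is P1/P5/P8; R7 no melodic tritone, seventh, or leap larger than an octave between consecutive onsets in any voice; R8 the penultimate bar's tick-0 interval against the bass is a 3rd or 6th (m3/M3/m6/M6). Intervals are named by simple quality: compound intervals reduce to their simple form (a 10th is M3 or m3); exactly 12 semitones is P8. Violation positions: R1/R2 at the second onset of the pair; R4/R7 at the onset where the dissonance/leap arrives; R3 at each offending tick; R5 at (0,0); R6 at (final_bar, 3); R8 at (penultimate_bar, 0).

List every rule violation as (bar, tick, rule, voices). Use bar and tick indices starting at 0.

bar 0: v0=E3 v1=E4 v2=G4 downbeat m3
bar 1: v0=D3 v1=D4 v2=D4 downbeat P8
bar 2: v0=E3 v1=G3 v2=B3 downbeat P5
bar 3: v0=G3 v1=D4 v2=B4 downbeat M3
bar 4: v0=F3 v1=D4 v2=F4 downbeat P8
bar 5: v0=D3 v1=B3 v2=A3 downbeat P5
bar 6: v0=D3 v1=B3 v2=D4 downbeat P8
bar 7: v0=E3 v1=E4 v2=G4 downbeat m3
  -> R5 @ bar 0 tick 0 v(0, 2): opens on m3
  -> R1 @ bar 1 tick 0 v(0, 1): E3/E4 P8 -> D3/D4 P8 similar
  -> R2 @ bar 1 tick 0 v(0, 2): E3/G4 m3 -> D3/D4 P8 similar
  -> R2 @ bar 1 tick 0 v(1, 2): E4/G4 m3 -> D4/D4 P1 similar
  -> R2 @ bar 3 tick 0 v(0, 1): E3/G3 m3 -> G3/D4 P5 similar
  -> R2 @ bar 4 tick 0 v(0, 2): G3/B4 M3 -> F3/F4 P8 similar
  -> R7 @ bar 4 tick 0 v(2,): B4->F4 leap 6st
  -> R2 @ bar 5 tick 0 v(0, 2): F3/F4 P8 -> D3/A3 P5 similar
  -> R3 @ bar 5 tick 0 v(1, 2): B3 above A3
  -> R3 @ bar 5 tick 1 v(1, 2): B3 above A3
  -> R3 @ bar 5 tick 2 v(1, 2): B3 above A3
  -> R3 @ bar 5 tick 3 v(1, 2): B3 above A3
  -> R8 @ bar 6 tick 0 v(0, 2): penult P8 not 3rd/6th
  -> R2 @ bar 7 tick 0 v(0, 1): D3/B3 M6 -> E3/E4 P8 similar
  -> R6 @ bar 7 tick 3 v(0, 2): closes on m3

(0, 0, R5, (0, 2))
(1, 0, R1, (0, 1))
(1, 0, R2, (0, 2))
(1, 0, R2, (1, 2))
(3, 0, R2, (0, 1))
(4, 0, R2, (0, 2))
(4, 0, R7, (2,))
(5, 0, R2, (0, 2))
(5, 0, R3, (1, 2))
(5, 1, R3, (1, 2))
(5, 2, R3, (1, 2))
(5, 3, R3, (1, 2))
(6, 0, R8, (0, 2))
(7, 0, R2, (0, 1))
(7, 3, R6, (0, 2))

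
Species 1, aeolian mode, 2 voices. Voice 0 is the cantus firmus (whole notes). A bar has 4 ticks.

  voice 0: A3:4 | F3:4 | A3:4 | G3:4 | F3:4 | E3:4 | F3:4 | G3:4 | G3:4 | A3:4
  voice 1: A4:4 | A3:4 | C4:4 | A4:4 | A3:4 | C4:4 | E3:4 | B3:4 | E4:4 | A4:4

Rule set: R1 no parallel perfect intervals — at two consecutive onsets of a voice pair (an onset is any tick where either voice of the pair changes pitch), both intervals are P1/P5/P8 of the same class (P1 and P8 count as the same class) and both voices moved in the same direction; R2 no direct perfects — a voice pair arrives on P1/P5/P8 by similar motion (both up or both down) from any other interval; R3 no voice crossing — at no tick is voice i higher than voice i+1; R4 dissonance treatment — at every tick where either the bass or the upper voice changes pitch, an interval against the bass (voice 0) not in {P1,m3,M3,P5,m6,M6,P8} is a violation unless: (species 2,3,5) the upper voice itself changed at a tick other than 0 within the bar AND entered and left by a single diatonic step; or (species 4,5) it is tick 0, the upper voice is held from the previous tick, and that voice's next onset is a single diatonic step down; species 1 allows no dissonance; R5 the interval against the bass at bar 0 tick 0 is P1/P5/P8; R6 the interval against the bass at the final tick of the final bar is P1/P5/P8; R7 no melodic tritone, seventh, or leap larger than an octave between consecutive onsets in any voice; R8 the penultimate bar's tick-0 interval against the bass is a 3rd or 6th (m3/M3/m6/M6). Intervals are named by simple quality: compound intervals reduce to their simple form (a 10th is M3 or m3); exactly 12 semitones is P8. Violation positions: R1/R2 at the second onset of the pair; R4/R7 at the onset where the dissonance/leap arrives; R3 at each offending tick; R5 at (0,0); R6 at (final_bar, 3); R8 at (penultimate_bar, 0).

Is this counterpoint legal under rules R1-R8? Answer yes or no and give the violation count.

No (7 violations)

bar 0: v0=A3 v1=A4 (P8)
bar 1: v0=F3 v1=A3 (M3)
bar 2: v0=A3 v1=C4 (m3)
bar 3: v0=G3 v1=A4 (M2)
bar 4: v0=F3 v1=A3 (M3)
bar 5: v0=E3 v1=C4 (m6)
bar 6: v0=F3 v1=E3 (m2)
bar 7: v0=G3 v1=B3 (M3)
bar 8: v0=G3 v1=E4 (M6)
bar 9: v0=A3 v1=A4 (P8)
  R4 @ bar3.0: G3/A4 M2 untreated
  R3 @ bar6.0: F3 above E3
  R4 @ bar6.0: F3/E3 m2 untreated
  R3 @ bar6.1: F3 above E3
  R3 @ bar6.2: F3 above E3
  R3 @ bar6.3: F3 above E3
  R2 @ bar9.0: G3/E4 M6 -> A3/A4 P8 similar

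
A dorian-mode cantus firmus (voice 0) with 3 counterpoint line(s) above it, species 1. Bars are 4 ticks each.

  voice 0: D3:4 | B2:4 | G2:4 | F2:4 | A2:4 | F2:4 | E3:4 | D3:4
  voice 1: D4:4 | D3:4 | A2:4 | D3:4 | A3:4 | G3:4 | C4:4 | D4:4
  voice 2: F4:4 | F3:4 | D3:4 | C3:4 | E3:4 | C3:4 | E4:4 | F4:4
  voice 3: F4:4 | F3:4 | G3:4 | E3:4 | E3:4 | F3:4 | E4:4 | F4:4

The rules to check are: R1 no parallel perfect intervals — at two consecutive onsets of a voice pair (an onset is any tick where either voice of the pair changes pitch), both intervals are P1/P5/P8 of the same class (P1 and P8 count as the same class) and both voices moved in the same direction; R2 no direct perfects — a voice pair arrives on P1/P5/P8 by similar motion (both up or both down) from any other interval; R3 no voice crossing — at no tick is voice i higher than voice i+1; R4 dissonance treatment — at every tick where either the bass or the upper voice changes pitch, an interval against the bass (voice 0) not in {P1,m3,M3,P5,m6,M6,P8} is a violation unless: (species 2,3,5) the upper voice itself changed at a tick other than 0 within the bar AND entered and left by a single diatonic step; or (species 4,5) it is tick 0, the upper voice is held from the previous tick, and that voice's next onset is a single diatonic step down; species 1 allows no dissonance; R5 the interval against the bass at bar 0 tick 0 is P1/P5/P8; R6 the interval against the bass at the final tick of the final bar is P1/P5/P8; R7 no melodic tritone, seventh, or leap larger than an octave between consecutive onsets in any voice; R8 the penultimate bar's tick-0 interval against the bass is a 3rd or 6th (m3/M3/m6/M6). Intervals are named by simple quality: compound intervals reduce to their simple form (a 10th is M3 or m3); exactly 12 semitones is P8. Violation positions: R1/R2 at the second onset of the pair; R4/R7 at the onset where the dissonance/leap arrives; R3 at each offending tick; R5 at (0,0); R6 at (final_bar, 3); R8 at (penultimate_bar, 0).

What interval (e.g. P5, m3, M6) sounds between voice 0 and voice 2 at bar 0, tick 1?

voice 0=D3 voice 2=F4 -> m3

m3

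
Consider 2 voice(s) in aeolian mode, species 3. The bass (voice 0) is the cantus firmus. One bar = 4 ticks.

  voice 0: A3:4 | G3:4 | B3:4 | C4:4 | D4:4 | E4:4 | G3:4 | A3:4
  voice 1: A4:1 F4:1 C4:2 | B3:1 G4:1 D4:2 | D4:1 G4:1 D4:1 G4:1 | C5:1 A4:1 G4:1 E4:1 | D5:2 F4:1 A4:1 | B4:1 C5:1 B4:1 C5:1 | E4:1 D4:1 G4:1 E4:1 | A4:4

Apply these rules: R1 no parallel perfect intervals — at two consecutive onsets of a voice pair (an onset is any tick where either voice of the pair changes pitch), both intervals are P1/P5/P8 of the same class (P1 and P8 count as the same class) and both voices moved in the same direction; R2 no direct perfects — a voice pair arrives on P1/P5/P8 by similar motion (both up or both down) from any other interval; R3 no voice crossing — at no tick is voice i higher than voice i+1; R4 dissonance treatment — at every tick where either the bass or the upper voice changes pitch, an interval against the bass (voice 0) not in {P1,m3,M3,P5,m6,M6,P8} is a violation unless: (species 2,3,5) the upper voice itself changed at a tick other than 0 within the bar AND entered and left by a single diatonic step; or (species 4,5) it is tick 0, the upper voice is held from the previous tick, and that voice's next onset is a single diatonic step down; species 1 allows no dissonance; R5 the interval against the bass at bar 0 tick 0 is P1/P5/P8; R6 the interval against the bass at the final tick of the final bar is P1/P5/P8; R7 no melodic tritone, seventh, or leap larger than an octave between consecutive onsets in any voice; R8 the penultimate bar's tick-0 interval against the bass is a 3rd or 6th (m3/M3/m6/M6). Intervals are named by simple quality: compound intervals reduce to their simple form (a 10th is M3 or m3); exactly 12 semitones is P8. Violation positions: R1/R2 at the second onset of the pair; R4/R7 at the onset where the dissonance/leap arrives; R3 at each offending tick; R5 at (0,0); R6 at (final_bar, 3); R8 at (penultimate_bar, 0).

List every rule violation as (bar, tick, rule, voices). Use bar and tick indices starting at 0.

bar 0: v0=A3 v1=A4 downbeat P8
bar 1: v0=G3 v1=B3 downbeat M3
bar 2: v0=B3 v1=D4 downbeat m3
bar 3: v0=C4 v1=C5 downbeat P8
bar 4: v0=D4 v1=D5 downbeat P8
bar 5: v0=E4 v1=B4 downbeat P5
bar 6: v0=G3 v1=E4 downbeat M6
bar 7: v0=A3 v1=A4 downbeat P8
  -> R2 @ bar 3 tick 0 v(0, 1): B3/G4 m6 -> C4/C5 P8 similar
  -> R2 @ bar 4 tick 0 v(0, 1): C4/E4 M3 -> D4/D5 P8 similar
  -> R7 @ bar 4 tick 0 v(1,): E4->D5 leap 10st
  -> R1 @ bar 5 tick 0 v(0, 1): D4/A4 P5 -> E4/B4 P5 similar
  -> R2 @ bar 7 tick 0 v(0, 1): G3/E4 M6 -> A3/A4 P8 similar

(3, 0, R2, (0, 1))
(4, 0, R2, (0, 1))
(4, 0, R7, (1,))
(5, 0, R1, (0, 1))
(7, 0, R2, (0, 1))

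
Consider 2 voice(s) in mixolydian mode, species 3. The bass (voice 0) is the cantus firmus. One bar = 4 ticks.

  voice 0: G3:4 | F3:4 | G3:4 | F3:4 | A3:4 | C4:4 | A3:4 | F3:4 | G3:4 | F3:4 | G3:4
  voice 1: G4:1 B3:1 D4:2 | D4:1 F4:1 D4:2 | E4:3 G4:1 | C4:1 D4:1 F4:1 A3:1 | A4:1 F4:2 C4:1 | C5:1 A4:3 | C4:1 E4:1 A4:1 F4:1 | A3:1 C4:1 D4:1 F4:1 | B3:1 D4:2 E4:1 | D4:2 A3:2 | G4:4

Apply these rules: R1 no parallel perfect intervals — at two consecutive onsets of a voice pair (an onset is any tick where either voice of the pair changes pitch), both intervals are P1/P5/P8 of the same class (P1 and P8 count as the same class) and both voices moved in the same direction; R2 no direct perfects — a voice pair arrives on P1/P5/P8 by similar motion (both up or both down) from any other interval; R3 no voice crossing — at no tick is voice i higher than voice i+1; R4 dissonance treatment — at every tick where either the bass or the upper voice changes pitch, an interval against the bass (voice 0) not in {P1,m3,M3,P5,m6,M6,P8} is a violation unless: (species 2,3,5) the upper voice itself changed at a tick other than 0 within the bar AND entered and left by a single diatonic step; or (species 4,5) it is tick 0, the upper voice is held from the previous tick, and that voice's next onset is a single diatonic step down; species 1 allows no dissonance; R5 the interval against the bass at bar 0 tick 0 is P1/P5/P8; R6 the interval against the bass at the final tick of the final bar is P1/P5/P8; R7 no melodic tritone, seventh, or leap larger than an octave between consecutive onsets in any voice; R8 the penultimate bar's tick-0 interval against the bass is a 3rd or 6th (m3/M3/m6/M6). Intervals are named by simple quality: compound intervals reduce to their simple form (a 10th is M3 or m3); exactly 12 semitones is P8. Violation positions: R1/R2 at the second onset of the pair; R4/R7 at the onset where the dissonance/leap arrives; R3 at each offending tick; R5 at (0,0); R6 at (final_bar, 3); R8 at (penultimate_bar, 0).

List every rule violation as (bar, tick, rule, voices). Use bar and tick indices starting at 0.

(3, 0, R2, (0, 1))
(4, 0, R2, (0, 1))
(5, 0, R2, (0, 1))
(8, 0, R7, (1,))
(10, 0, R2, (0, 1))
(10, 0, R7, (1,))

bar 0: v0=G3 v1=G4 downbeat P8
bar 1: v0=F3 v1=D4 downbeat M6
bar 2: v0=G3 v1=E4 downbeat M6
bar 3: v0=F3 v1=C4 downbeat P5
bar 4: v0=A3 v1=A4 downbeat P8
bar 5: v0=C4 v1=C5 downbeat P8
bar 6: v0=A3 v1=C4 downbeat m3
bar 7: v0=F3 v1=A3 downbeat M3
bar 8: v0=G3 v1=B3 downbeat M3
bar 9: v0=F3 v1=D4 downbeat M6
bar 10: v0=G3 v1=G4 downbeat P8
  -> R2 @ bar 3 tick 0 v(0, 1): G3/G4 P8 -> F3/C4 P5 similar
  -> R2 @ bar 4 tick 0 v(0, 1): F3/A3 M3 -> A3/A4 P8 similar
  -> R2 @ bar 5 tick 0 v(0, 1): A3/C4 m3 -> C4/C5 P8 similar
  -> R7 @ bar 8 tick 0 v(1,): F4->B3 leap 6st
  -> R2 @ bar 10 tick 0 v(0, 1): F3/A3 M3 -> G3/G4 P8 similar
  -> R7 @ bar 10 tick 0 v(1,): A3->G4 leap 10st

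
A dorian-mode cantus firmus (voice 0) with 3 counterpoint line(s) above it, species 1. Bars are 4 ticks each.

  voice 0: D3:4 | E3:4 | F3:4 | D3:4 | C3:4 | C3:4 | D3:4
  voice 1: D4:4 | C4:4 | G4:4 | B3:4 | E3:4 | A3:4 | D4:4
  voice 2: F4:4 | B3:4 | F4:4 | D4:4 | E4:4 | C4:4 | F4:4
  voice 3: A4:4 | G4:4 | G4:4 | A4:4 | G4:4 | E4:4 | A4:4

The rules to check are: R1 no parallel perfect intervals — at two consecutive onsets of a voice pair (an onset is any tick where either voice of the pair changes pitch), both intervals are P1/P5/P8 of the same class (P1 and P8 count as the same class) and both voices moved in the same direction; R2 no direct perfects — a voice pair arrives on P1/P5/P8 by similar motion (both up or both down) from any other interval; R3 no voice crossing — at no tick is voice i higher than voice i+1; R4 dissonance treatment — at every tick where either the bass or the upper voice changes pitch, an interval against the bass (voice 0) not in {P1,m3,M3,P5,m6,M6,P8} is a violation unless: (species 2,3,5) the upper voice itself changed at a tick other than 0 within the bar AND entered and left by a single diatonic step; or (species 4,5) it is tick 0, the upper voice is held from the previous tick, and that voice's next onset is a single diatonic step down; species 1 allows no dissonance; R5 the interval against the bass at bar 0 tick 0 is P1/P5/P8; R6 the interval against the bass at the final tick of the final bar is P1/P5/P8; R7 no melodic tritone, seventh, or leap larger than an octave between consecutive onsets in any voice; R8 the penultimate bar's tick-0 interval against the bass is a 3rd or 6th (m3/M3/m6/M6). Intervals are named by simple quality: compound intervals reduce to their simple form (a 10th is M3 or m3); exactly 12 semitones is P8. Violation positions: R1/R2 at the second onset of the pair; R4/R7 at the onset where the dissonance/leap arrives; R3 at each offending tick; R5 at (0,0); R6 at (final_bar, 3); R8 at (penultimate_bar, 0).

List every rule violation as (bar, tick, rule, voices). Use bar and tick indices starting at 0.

bar 0: v0=D3 v1=D4 v2=F4 v3=A4 downbeat P5
bar 1: v0=E3 v1=C4 v2=B3 v3=G4 downbeat m3
bar 2: v0=F3 v1=G4 v2=F4 v3=G4 downbeat M2
bar 3: v0=D3 v1=B3 v2=D4 v3=A4 downbeat P5
bar 4: v0=C3 v1=E3 v2=E4 v3=G4 downbeat P5
bar 5: v0=C3 v1=A3 v2=C4 v3=E4 downbeat M3
bar 6: v0=D3 v1=D4 v2=F4 v3=A4 downbeat P5
  -> R5 @ bar 0 tick 0 v(0, 2): opens on m3
  -> R1 @ bar 1 tick 0 v(1, 3): D4/A4 P5 -> C4/G4 P5 similar
  -> R3 @ bar 1 tick 0 v(1, 2): C4 above B3
  -> R7 @ bar 1 tick 0 v(2,): F4->B3 leap 6st
  -> R3 @ bar 1 tick 1 v(1, 2): C4 above B3
  -> R3 @ bar 1 tick 2 v(1, 2): C4 above B3
  -> R3 @ bar 1 tick 3 v(1, 2): C4 above B3
  -> R2 @ bar 2 tick 0 v(0, 2): E3/B3 P5 -> F3/F4 P8 similar
  -> R3 @ bar 2 tick 0 v(1, 2): G4 above F4
  -> R4 @ bar 2 tick 0 v(0, 1): F3/G4 M2 untreated
  -> R4 @ bar 2 tick 0 v(0, 3): F3/G4 M2 untreated
  -> R7 @ bar 2 tick 0 v(2,): B3->F4 leap 6st
  -> R3 @ bar 2 tick 1 v(1, 2): G4 above F4
  -> R3 @ bar 2 tick 2 v(1, 2): G4 above F4
  -> R3 @ bar 2 tick 3 v(1, 2): G4 above F4
  -> R1 @ bar 3 tick 0 v(0, 2): F3/F4 P8 -> D3/D4 P8 similar
  -> R1 @ bar 4 tick 0 v(0, 3): D3/A4 P5 -> C3/G4 P5 similar
  -> R8 @ bar 5 tick 0 v(0, 2): penult P8 not 3rd/6th
  -> R1 @ bar 6 tick 0 v(1, 3): A3/E4 P5 -> D4/A4 P5 similar
  -> R2 @ bar 6 tick 0 v(0, 1): C3/A3 M6 -> D3/D4 P8 similar
  -> R2 @ bar 6 tick 0 v(0, 3): C3/E4 M3 -> D3/A4 P5 similar
  -> R6 @ bar 6 tick 3 v(0, 2): closes on m3

(0, 0, R5, (0, 2))
(1, 0, R1, (1, 3))
(1, 0, R3, (1, 2))
(1, 0, R7, (2,))
(1, 1, R3, (1, 2))
(1, 2, R3, (1, 2))
(1, 3, R3, (1, 2))
(2, 0, R2, (0, 2))
(2, 0, R3, (1, 2))
(2, 0, R4, (0, 1))
(2, 0, R4, (0, 3))
(2, 0, R7, (2,))
(2, 1, R3, (1, 2))
(2, 2, R3, (1, 2))
(2, 3, R3, (1, 2))
(3, 0, R1, (0, 2))
(4, 0, R1, (0, 3))
(5, 0, R8, (0, 2))
(6, 0, R1, (1, 3))
(6, 0, R2, (0, 1))
(6, 0, R2, (0, 3))
(6, 3, R6, (0, 2))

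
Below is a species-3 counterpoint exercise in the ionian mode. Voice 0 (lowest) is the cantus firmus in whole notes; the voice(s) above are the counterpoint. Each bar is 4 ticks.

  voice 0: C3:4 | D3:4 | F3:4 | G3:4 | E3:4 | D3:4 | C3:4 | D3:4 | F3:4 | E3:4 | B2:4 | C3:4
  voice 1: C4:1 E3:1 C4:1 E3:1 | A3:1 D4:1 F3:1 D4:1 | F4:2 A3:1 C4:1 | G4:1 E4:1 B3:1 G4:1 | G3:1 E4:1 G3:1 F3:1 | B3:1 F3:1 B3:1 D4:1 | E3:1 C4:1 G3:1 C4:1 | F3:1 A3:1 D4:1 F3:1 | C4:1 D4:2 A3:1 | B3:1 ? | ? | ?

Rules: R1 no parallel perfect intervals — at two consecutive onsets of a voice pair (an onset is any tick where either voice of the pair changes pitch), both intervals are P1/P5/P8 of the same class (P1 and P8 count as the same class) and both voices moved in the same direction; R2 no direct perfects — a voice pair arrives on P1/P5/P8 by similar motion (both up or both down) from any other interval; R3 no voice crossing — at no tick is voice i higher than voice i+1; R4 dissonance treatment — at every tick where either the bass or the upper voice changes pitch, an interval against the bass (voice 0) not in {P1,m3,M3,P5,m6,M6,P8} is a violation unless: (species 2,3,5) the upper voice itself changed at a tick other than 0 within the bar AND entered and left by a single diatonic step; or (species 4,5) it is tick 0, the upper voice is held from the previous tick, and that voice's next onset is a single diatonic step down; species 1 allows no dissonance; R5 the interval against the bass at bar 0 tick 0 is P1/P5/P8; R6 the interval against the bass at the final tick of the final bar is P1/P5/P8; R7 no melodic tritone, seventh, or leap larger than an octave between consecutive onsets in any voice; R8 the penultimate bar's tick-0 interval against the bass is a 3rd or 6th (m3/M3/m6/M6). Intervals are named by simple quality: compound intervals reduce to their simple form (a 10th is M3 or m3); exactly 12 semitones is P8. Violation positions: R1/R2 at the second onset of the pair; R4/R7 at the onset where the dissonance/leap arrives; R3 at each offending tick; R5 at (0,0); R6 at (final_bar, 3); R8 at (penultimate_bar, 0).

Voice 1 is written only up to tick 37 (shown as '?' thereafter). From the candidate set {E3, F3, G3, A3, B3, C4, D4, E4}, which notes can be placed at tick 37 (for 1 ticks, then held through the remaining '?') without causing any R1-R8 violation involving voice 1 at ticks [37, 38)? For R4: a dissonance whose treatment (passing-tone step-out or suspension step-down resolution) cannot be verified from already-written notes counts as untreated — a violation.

{B3, C4, E3, E4, G3}

E3: legal
F3: violates R4,R7
G3: legal
A3: violates R4
B3: legal
C4: legal
D4: violates R4
E4: legal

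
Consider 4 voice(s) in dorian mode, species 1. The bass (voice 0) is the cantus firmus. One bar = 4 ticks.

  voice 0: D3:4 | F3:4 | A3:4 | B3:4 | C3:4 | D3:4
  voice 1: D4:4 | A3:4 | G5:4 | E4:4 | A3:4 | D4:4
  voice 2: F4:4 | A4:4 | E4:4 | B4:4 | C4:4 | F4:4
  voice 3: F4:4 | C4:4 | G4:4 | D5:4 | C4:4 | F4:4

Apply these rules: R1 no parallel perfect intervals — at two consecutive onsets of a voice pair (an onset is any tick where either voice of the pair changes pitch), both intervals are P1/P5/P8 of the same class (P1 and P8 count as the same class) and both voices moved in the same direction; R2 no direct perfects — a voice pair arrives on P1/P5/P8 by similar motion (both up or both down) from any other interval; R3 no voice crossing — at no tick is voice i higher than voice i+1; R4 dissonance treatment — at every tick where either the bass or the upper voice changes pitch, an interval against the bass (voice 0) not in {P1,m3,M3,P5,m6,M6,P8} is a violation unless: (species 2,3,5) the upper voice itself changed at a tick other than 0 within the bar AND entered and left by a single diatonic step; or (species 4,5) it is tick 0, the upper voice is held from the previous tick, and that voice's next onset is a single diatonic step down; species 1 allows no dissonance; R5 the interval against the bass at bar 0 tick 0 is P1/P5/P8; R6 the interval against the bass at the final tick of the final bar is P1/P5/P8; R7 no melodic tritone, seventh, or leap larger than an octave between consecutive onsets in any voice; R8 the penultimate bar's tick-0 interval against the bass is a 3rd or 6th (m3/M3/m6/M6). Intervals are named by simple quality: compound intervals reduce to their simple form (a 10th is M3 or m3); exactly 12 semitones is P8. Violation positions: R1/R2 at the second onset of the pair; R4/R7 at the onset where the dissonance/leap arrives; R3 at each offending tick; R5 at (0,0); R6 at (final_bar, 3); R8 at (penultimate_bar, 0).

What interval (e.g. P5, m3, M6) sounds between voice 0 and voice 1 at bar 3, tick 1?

voice 0=B3 voice 1=E4 -> P4

P4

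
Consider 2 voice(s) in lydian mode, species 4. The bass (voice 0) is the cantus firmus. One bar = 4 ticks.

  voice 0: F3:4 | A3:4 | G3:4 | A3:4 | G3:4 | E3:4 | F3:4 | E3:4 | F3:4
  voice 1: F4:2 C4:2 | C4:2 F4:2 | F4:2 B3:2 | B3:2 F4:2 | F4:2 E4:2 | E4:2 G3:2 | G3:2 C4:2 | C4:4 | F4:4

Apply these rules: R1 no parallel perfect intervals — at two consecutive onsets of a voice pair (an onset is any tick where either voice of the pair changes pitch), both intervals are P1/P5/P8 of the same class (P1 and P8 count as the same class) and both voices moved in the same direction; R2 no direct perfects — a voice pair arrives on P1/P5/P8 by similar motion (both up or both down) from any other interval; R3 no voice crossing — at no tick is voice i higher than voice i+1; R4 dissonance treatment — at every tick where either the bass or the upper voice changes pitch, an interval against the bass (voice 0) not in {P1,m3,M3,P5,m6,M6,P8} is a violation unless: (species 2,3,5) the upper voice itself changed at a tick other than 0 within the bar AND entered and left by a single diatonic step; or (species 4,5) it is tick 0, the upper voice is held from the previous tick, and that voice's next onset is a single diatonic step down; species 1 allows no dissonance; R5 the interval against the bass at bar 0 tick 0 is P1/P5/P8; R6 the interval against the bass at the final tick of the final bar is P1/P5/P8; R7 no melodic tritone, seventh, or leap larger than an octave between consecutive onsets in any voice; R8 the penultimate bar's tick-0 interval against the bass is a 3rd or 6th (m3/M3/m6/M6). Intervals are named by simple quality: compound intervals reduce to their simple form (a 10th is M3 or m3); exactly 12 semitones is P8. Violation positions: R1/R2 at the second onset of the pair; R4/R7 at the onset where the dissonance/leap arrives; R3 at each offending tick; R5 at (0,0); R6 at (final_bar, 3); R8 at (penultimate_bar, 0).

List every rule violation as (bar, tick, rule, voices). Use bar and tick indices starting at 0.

(2, 0, R4, (0, 1))
(2, 2, R7, (1,))
(3, 0, R4, (0, 1))
(3, 2, R7, (1,))
(6, 0, R4, (0, 1))
(8, 0, R2, (0, 1))

bar 0: v0=F3 v1=F4 downbeat P8
bar 1: v0=A3 v1=C4 downbeat m3
bar 2: v0=G3 v1=F4 downbeat m7
bar 3: v0=A3 v1=B3 downbeat M2
bar 4: v0=G3 v1=F4 downbeat m7
bar 5: v0=E3 v1=E4 downbeat P8
bar 6: v0=F3 v1=G3 downbeat M2
bar 7: v0=E3 v1=C4 downbeat m6
bar 8: v0=F3 v1=F4 downbeat P8
  -> R4 @ bar 2 tick 0 v(0, 1): G3/F4 m7 untreated
  -> R7 @ bar 2 tick 2 v(1,): F4->B3 leap 6st
  -> R4 @ bar 3 tick 0 v(0, 1): A3/B3 M2 untreated
  -> R7 @ bar 3 tick 2 v(1,): B3->F4 leap 6st
  -> R4 @ bar 6 tick 0 v(0, 1): F3/G3 M2 untreated
  -> R2 @ bar 8 tick 0 v(0, 1): E3/C4 m6 -> F3/F4 P8 similar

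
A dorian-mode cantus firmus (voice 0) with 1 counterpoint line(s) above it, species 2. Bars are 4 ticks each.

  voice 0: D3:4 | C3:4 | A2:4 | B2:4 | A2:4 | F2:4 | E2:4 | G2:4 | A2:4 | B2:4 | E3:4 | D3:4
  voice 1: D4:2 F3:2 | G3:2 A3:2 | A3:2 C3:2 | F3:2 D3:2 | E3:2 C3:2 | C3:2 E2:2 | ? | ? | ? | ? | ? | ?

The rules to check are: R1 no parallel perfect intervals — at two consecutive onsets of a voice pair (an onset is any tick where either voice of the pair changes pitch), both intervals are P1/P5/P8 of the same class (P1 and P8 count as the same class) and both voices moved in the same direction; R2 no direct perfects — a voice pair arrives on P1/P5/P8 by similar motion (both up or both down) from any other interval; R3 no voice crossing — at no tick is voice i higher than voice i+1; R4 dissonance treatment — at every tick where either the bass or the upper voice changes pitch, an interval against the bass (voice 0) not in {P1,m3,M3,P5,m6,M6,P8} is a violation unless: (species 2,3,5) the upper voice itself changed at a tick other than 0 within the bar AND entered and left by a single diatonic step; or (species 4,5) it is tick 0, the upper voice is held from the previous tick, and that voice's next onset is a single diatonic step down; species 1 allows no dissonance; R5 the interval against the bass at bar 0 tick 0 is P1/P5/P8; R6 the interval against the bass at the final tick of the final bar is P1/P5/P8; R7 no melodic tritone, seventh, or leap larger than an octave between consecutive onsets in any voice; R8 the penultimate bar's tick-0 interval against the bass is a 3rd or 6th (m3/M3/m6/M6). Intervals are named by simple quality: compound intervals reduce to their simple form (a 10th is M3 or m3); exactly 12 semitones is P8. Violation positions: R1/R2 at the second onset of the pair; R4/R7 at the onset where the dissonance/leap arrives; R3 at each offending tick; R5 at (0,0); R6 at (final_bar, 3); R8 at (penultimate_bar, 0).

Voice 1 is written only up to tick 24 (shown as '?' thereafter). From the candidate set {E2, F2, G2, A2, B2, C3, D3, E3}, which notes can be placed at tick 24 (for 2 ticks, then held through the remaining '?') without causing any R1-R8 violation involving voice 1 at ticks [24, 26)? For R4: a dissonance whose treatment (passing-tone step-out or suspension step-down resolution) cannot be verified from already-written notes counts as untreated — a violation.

{B2, C3, E2, E3, G2}

E2: legal
F2: violates R4
G2: legal
A2: violates R4
B2: legal
C3: legal
D3: violates R4,R7
E3: legal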